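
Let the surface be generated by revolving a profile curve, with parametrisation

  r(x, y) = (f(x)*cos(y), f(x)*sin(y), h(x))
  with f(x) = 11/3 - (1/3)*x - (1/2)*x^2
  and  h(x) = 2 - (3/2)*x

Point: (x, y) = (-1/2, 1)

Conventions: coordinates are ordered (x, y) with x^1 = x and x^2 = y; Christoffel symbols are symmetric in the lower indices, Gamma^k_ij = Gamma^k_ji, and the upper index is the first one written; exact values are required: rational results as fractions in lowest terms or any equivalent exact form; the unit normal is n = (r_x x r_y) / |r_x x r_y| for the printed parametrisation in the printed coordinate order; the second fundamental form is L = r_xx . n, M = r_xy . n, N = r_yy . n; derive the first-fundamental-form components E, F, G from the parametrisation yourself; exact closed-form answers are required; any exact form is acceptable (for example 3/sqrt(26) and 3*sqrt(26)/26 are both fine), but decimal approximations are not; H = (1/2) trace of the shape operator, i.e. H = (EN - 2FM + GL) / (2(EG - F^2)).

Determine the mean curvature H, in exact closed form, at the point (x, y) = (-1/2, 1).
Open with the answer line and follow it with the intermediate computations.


Answer: H = -11637*sqrt(82)/299218

f = 89/24, f' = 1/6, f'' = -1, h' = -3/2, h'' = 0
E = 41/18, F = 0, G = 7921/576; answer radicand W^2 = 41/18
unnormalised second-form numerators: l = -3/2, m = 0, n = -89/16; L = l/sqrt(41/18), and similarly M = m/sqrt(W^2), N = n/sqrt(W^2)
H = (E*n - 2*F*m + G*l) / (2*(EG - F^2)*sqrt(W^2)); E*n - 2*F*m + G*l = -38359/1152, EG - F^2 = 324761/10368, so H = (-3879/7298)/sqrt(41/18)


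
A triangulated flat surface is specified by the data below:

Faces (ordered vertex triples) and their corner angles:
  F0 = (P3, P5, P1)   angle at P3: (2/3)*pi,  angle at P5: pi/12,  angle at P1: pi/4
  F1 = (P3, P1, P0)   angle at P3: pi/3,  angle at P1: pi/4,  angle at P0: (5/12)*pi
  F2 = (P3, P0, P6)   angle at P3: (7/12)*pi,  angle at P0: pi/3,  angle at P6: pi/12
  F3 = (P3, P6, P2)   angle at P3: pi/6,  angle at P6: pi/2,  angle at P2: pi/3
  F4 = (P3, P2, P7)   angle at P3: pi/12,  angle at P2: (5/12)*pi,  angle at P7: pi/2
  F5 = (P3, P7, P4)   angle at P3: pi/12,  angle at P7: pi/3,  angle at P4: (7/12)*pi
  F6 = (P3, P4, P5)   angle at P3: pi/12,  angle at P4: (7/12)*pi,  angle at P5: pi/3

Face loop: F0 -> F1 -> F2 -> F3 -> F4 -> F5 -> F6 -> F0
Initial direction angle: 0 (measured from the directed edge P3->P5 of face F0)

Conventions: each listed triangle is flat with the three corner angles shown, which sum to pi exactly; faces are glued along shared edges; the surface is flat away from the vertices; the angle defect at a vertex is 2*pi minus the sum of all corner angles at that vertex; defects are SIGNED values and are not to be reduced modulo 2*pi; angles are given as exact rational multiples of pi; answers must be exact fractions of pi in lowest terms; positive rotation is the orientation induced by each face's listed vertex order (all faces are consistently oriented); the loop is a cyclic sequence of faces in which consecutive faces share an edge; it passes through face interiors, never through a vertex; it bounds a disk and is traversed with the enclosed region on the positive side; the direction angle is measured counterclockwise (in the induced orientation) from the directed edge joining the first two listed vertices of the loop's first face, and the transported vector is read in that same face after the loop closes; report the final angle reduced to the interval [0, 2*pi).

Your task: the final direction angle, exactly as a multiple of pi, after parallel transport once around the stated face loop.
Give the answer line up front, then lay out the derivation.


Answer: final direction angle = 0

enclosed vertex P3: corner angles sum to 2*pi, defect = 2*pi - 2*pi = 0
adding the enclosed defects to the starting angle (mod 2*pi, induced orientation) gives the holonomy
final angle = 0 + 0 = 0 (mod 2*pi)


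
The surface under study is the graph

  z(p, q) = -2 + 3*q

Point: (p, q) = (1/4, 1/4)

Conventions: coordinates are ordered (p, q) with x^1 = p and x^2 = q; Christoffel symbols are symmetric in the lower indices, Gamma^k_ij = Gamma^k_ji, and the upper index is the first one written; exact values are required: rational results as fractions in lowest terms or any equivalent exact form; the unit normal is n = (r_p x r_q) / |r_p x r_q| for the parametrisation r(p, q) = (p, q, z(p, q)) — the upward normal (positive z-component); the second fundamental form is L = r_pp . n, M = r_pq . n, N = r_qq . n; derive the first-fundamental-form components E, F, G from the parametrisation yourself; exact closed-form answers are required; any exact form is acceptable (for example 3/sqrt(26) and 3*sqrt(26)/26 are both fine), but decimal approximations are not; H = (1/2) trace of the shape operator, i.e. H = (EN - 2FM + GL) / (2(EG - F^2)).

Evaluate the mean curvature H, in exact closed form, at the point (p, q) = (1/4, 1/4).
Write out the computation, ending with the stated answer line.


z_p = 0, z_q = 3, z_pp = 0, z_pq = 0, z_qq = 0
E = 1, F = 0, G = 10; answer radicand W^2 = 10
unnormalised second-form numerators: l = 0, m = 0, n = 0; L = l/sqrt(10), and similarly M = m/sqrt(W^2), N = n/sqrt(W^2)
H = (E*n - 2*F*m + G*l) / (2*(EG - F^2)*sqrt(W^2)); E*n - 2*F*m + G*l = 0, EG - F^2 = 10, so H = (0)/sqrt(10)

Answer: H = 0


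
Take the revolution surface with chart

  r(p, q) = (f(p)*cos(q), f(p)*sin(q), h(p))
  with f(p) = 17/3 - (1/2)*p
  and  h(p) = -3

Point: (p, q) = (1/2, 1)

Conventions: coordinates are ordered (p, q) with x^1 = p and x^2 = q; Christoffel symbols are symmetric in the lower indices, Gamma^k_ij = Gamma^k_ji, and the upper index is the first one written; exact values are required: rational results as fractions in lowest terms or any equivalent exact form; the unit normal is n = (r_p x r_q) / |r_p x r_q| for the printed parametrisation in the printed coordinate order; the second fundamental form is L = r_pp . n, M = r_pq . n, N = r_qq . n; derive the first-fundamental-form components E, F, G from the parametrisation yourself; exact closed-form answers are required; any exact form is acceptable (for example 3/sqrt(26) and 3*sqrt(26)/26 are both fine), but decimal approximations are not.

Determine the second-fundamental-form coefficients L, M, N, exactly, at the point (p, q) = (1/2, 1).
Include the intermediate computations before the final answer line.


f = 65/12, f' = -1/2, f'' = 0, h' = 0, h'' = 0
E = 1/4, F = 0, G = 4225/144; answer radicand W^2 = 1/4
unnormalised second-form numerators: l = 0, m = 0, n = 0; L = l/sqrt(1/4), and similarly M = m/sqrt(W^2), N = n/sqrt(W^2)

Answer: L = 0, M = 0, N = 0


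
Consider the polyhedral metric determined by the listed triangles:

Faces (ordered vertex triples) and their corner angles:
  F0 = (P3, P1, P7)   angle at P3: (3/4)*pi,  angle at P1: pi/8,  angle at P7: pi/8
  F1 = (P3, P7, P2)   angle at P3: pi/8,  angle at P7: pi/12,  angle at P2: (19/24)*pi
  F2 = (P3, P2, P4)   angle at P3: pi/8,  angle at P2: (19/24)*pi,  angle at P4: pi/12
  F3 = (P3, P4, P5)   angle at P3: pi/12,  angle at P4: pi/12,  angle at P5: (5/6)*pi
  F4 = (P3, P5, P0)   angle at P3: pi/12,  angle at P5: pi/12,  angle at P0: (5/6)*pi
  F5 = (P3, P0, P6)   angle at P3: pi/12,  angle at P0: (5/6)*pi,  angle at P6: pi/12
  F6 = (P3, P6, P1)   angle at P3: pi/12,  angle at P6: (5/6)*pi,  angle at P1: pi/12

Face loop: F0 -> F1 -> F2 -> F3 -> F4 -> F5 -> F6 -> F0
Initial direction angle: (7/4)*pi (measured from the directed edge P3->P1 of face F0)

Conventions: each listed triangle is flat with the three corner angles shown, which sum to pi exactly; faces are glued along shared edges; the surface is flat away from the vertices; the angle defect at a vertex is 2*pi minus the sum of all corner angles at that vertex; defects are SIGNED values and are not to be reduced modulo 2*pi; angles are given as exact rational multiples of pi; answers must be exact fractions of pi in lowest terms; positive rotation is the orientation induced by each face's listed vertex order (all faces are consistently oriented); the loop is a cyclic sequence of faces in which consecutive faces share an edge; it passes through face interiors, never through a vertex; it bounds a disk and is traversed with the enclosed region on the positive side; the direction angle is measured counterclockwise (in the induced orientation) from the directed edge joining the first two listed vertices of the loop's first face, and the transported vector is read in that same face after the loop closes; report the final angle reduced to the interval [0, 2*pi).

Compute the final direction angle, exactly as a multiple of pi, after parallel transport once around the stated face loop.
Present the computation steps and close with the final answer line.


enclosed vertex P3: corner angles sum to (4/3)*pi, defect = 2*pi - (4/3)*pi = (2/3)*pi
transport around the loop rotates by the sum of enclosed defects; add to the initial angle mod 2*pi
final angle = (7/4)*pi + (2/3)*pi = (5/12)*pi (mod 2*pi)

Answer: final direction angle = (5/12)*pi


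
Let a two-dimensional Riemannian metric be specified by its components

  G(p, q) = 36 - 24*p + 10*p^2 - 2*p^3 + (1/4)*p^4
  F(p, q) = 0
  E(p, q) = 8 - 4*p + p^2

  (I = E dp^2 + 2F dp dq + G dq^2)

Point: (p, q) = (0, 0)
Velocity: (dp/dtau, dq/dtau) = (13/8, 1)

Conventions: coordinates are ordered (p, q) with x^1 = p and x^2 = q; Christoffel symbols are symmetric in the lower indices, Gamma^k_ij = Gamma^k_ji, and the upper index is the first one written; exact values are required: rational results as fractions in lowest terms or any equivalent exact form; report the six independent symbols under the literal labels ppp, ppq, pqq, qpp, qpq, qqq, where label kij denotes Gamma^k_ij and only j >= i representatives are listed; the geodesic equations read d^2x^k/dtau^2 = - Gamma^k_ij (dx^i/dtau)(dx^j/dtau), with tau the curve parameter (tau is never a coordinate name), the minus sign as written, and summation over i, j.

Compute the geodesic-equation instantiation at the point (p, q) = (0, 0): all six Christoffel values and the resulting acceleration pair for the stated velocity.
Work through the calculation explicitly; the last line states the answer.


E = 8, F = 0, G = 36 at the point
E_p = -4, E_q = 0, F_p = 0, F_q = 0, G_p = -24, G_q = 0
EG - F^2 = 288;  g^inv = (1/288) * [[36, 0], [0, 8]]
first-kind symbols [ij,l] = (1/2)(d_i g_jl + d_j g_il - d_l g_ij): [pp,p] = E_p/2 = -2, [pp,q] = F_p - E_q/2 = 0, [pq,p] = E_q/2 = 0, [pq,q] = G_p/2 = -12, [qq,p] = F_q - G_p/2 = 12, [qq,q] = G_q/2 = 0
Gamma^p_ij = (G*[ij,p] - F*[ij,q])/(EG - F^2), Gamma^q_ij = (E*[ij,q] - F*[ij,p])/(EG - F^2)
Gamma_ppp = -1/4, Gamma_ppq = 0, Gamma_pqq = 3/2, Gamma_qpp = 0, Gamma_qpq = -1/3, Gamma_qqq = 0
d^2p/dtau^2 = -(Gamma_ppp*(13/8)^2 + 2*Gamma_ppq*(13/8)*(1) + Gamma_pqq*(1)^2) = -215/256
d^2q/dtau^2 = -(Gamma_qpp*(13/8)^2 + 2*Gamma_qpq*(13/8)*(1) + Gamma_qqq*(1)^2) = 13/12

Answer: Gamma_ppp = -1/4, Gamma_ppq = 0, Gamma_pqq = 3/2, Gamma_qpp = 0, Gamma_qpq = -1/3, Gamma_qqq = 0; accelerations (d^2p/dtau^2, d^2q/dtau^2) = (-215/256, 13/12)


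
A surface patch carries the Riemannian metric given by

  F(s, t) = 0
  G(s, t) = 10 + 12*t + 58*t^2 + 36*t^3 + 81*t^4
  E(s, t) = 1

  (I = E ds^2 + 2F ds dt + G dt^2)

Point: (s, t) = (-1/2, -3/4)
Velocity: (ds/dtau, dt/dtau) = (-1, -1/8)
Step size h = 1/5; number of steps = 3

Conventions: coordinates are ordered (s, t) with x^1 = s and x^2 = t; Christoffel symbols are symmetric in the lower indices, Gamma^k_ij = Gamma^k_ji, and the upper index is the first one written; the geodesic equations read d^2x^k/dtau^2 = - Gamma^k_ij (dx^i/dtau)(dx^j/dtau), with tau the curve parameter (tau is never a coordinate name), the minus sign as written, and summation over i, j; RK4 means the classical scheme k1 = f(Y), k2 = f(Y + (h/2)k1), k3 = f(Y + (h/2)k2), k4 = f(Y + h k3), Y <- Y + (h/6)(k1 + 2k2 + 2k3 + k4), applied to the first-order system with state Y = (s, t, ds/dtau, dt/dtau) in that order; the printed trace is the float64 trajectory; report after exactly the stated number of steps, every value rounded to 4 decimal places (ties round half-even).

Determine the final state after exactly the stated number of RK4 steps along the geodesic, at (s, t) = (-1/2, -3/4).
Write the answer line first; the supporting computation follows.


Answer: s = -1.1000, t = -0.8206, ds/dtau = -1.0000, dt/dtau = -0.1108

f(Y) = (ds/dtau, dt/dtau, -Gamma^s_ij Y'^i Y'^j, -Gamma^t_ij Y'^i Y'^j) with the Gammas evaluated at the stage position; h = 0.200000; intermediate values shown to 6 dp
step 0: s = -0.5000, t = -0.7500, ds/dtau = -1.0000, dt/dtau = -0.1250
step 1:
  k1: at (s, t) = (-0.500000, -0.750000), (ds/dtau, dt/dtau) = (-1.000000, -0.125000); Gamma_sss = 0.000000, Gamma_sst = 0.000000, Gamma_stt = 0.000000, Gamma_tss = 0.000000, Gamma_tst = 0.000000, Gamma_ttt = -1.712614; k1 = (-1.000000, -0.125000, 0.000000, 0.026760)
  k2: at (s, t) = (-0.600000, -0.762500), (ds/dtau, dt/dtau) = (-1.000000, -0.122324); Gamma_sss = 0.000000, Gamma_sst = 0.000000, Gamma_stt = 0.000000, Gamma_tss = 0.000000, Gamma_tst = 0.000000, Gamma_ttt = -1.709996; k2 = (-1.000000, -0.122324, 0.000000, 0.025587)
  k3: at (s, t) = (-0.600000, -0.762232), (ds/dtau, dt/dtau) = (-1.000000, -0.122441); Gamma_sss = 0.000000, Gamma_sst = 0.000000, Gamma_stt = 0.000000, Gamma_tss = 0.000000, Gamma_tst = 0.000000, Gamma_ttt = -1.710059; k3 = (-1.000000, -0.122441, 0.000000, 0.025637)
  k4: at (s, t) = (-0.700000, -0.774488), (ds/dtau, dt/dtau) = (-1.000000, -0.119873); Gamma_sss = 0.000000, Gamma_sst = 0.000000, Gamma_stt = 0.000000, Gamma_tss = 0.000000, Gamma_tst = 0.000000, Gamma_ttt = -1.706922; k4 = (-1.000000, -0.119873, 0.000000, 0.024528)
  Y <- Y + (h/6)(k1 + 2k2 + 2k3 + k4): s = -0.7000, t = -0.7745, ds/dtau = -1.0000, dt/dtau = -0.1199
step 2:
  k1: at (s, t) = (-0.700000, -0.774480), (ds/dtau, dt/dtau) = (-1.000000, -0.119875); Gamma_sss = 0.000000, Gamma_sst = 0.000000, Gamma_stt = 0.000000, Gamma_tss = 0.000000, Gamma_tst = 0.000000, Gamma_ttt = -1.706925; k1 = (-1.000000, -0.119875, 0.000000, 0.024529)
  k2: at (s, t) = (-0.800000, -0.786468), (ds/dtau, dt/dtau) = (-1.000000, -0.117423); Gamma_sss = 0.000000, Gamma_sst = 0.000000, Gamma_stt = 0.000000, Gamma_tss = 0.000000, Gamma_tst = 0.000000, Gamma_ttt = -1.703336; k2 = (-1.000000, -0.117423, 0.000000, 0.023486)
  k3: at (s, t) = (-0.800000, -0.786222), (ds/dtau, dt/dtau) = (-1.000000, -0.117527); Gamma_sss = 0.000000, Gamma_sst = 0.000000, Gamma_stt = 0.000000, Gamma_tss = 0.000000, Gamma_tst = 0.000000, Gamma_ttt = -1.703414; k3 = (-1.000000, -0.117527, 0.000000, 0.023529)
  k4: at (s, t) = (-0.900000, -0.797985), (ds/dtau, dt/dtau) = (-1.000000, -0.115170); Gamma_sss = 0.000000, Gamma_sst = 0.000000, Gamma_stt = 0.000000, Gamma_tss = 0.000000, Gamma_tst = 0.000000, Gamma_ttt = -1.699434; k4 = (-1.000000, -0.115170, 0.000000, 0.022541)
  Y <- Y + (h/6)(k1 + 2k2 + 2k3 + k4): s = -0.9000, t = -0.7980, ds/dtau = -1.0000, dt/dtau = -0.1152
step 3:
  k1: at (s, t) = (-0.900000, -0.797978), (ds/dtau, dt/dtau) = (-1.000000, -0.115172); Gamma_sss = 0.000000, Gamma_sst = 0.000000, Gamma_stt = 0.000000, Gamma_tss = 0.000000, Gamma_tst = 0.000000, Gamma_ttt = -1.699437; k1 = (-1.000000, -0.115172, 0.000000, 0.022542)
  k2: at (s, t) = (-1.000000, -0.809495), (ds/dtau, dt/dtau) = (-1.000000, -0.112918); Gamma_sss = 0.000000, Gamma_sst = 0.000000, Gamma_stt = 0.000000, Gamma_tss = 0.000000, Gamma_tst = 0.000000, Gamma_ttt = -1.695120; k2 = (-1.000000, -0.112918, 0.000000, 0.021614)
  k3: at (s, t) = (-1.000000, -0.809270), (ds/dtau, dt/dtau) = (-1.000000, -0.113011); Gamma_sss = 0.000000, Gamma_sst = 0.000000, Gamma_stt = 0.000000, Gamma_tss = 0.000000, Gamma_tst = 0.000000, Gamma_ttt = -1.695208; k3 = (-1.000000, -0.113011, 0.000000, 0.021650)
  k4: at (s, t) = (-1.100000, -0.820580), (ds/dtau, dt/dtau) = (-1.000000, -0.110842); Gamma_sss = 0.000000, Gamma_sst = 0.000000, Gamma_stt = 0.000000, Gamma_tss = 0.000000, Gamma_tst = 0.000000, Gamma_ttt = -1.690600; k4 = (-1.000000, -0.110842, 0.000000, 0.020771)
  Y <- Y + (h/6)(k1 + 2k2 + 2k3 + k4): s = -1.1000, t = -0.8206, ds/dtau = -1.0000, dt/dtau = -0.1108


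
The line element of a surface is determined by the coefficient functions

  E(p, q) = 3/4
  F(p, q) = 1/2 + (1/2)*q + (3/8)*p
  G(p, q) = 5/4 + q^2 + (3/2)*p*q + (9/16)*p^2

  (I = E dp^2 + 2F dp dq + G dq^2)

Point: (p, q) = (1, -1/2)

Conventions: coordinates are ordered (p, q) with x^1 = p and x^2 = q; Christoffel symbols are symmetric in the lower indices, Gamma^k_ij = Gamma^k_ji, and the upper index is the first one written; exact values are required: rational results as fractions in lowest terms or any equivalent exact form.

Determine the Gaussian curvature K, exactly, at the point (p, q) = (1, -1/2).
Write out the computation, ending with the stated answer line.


E = 3/4, F = 5/8, G = 21/16, EG - F^2 = 19/32 at the point
E_p = 0, E_q = 0, F_p = 3/8, F_q = 1/2, G_p = 3/8, G_q = 1/2
E_qq = 0, F_pq = 0, G_pp = 9/8
Evaluate Brioschi's two determinant matrices M1, M2 and divide by (EG - F^2)^2.
M1 = [[-E_qq/2 + F_pq - G_pp/2, E_p/2, F_p - E_q/2], [F_q - G_p/2, E, F], [G_q/2, F, G]] = [[-9/16, 0, 3/8], [5/16, 3/4, 5/8], [1/4, 5/8, 21/16]]; det M1 = -339/1024
M2 = [[0, E_q/2, G_p/2], [E_q/2, E, F], [G_p/2, F, G]] = [[0, 0, 3/16], [0, 3/4, 5/8], [3/16, 5/8, 21/16]]; det M2 = -27/1024
det M1 - det M2 = -39/128; K = -39/128 / (19/32)^2 = -312/361

Answer: K = -312/361


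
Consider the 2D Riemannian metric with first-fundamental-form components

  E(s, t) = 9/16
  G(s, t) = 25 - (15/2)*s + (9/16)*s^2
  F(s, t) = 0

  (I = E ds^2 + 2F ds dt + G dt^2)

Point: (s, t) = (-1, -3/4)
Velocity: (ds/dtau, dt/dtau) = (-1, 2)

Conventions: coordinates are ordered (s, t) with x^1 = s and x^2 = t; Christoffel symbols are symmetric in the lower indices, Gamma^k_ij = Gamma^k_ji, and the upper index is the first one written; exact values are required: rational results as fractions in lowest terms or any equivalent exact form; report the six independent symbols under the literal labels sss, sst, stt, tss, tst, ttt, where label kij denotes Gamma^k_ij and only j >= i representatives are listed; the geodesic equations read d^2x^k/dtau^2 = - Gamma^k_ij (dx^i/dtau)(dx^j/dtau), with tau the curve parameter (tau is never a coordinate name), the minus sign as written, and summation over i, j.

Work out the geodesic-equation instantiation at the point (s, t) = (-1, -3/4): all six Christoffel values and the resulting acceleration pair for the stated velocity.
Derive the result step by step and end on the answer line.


E = 9/16, F = 0, G = 529/16 at the point
E_s = 0, E_t = 0, F_s = 0, F_t = 0, G_s = -69/8, G_t = 0
EG - F^2 = 4761/256;  g^inv = (256/4761) * [[529/16, 0], [0, 9/16]]
first-kind symbols [ij,l] = (1/2)(d_i g_jl + d_j g_il - d_l g_ij): [ss,s] = E_s/2 = 0, [ss,t] = F_s - E_t/2 = 0, [st,s] = E_t/2 = 0, [st,t] = G_s/2 = -69/16, [tt,s] = F_t - G_s/2 = 69/16, [tt,t] = G_t/2 = 0
Gamma^s_ij = (G*[ij,s] - F*[ij,t])/(EG - F^2), Gamma^t_ij = (E*[ij,t] - F*[ij,s])/(EG - F^2)
Gamma_sss = 0, Gamma_sst = 0, Gamma_stt = 23/3, Gamma_tss = 0, Gamma_tst = -3/23, Gamma_ttt = 0
d^2s/dtau^2 = -(Gamma_sss*(-1)^2 + 2*Gamma_sst*(-1)*(2) + Gamma_stt*(2)^2) = -92/3
d^2t/dtau^2 = -(Gamma_tss*(-1)^2 + 2*Gamma_tst*(-1)*(2) + Gamma_ttt*(2)^2) = -12/23

Answer: Gamma_sss = 0, Gamma_sst = 0, Gamma_stt = 23/3, Gamma_tss = 0, Gamma_tst = -3/23, Gamma_ttt = 0; accelerations (d^2s/dtau^2, d^2t/dtau^2) = (-92/3, -12/23)


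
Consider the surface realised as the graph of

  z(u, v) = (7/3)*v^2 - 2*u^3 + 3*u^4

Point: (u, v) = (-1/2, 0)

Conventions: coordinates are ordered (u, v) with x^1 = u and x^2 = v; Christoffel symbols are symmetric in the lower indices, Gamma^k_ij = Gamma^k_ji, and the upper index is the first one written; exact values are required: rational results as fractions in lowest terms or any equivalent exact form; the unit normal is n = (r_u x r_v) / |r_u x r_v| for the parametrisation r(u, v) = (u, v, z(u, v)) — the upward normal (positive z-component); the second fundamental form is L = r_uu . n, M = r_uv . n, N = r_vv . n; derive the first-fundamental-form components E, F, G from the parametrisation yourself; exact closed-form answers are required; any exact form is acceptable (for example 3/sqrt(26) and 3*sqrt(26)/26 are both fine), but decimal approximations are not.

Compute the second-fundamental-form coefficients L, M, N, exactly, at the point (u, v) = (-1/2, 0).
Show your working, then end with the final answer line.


z_u = -3, z_v = 0, z_uu = 15, z_uv = 0, z_vv = 14/3
E = 10, F = 0, G = 1; answer radicand W^2 = 10
unnormalised second-form numerators: l = 15, m = 0, n = 14/3; L = l/sqrt(10), and similarly M = m/sqrt(W^2), N = n/sqrt(W^2)

Answer: L = 3*sqrt(10)/2, M = 0, N = 7*sqrt(10)/15


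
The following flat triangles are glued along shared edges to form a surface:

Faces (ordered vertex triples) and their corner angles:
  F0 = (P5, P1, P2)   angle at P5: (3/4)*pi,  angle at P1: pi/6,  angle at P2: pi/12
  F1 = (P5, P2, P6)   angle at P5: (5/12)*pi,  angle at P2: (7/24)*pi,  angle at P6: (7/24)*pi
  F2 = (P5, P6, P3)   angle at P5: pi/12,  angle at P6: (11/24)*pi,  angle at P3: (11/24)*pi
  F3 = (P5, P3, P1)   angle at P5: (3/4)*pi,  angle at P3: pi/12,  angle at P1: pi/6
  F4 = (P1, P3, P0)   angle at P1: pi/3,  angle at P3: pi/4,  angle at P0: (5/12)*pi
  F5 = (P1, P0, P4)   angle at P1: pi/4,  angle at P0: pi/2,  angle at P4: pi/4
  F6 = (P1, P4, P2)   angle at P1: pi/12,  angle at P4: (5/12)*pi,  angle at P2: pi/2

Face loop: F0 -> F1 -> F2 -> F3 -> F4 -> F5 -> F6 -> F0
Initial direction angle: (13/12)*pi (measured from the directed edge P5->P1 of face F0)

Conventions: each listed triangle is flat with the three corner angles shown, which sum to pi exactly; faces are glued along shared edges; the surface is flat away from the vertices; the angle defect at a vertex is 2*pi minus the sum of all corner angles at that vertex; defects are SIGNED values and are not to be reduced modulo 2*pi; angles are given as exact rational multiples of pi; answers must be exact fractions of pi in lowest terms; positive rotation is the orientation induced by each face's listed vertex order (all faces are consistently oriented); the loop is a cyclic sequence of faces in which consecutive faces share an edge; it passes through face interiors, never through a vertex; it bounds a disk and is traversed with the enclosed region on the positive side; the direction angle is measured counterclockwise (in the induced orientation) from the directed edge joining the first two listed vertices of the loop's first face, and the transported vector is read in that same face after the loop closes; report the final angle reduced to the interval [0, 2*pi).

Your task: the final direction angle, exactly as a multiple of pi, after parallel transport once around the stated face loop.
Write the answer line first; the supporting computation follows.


Answer: final direction angle = pi/12

enclosed vertex P1: corner angles sum to pi, defect = 2*pi - pi = pi
enclosed vertex P5: corner angles sum to 2*pi, defect = 2*pi - 2*pi = 0
transport around the loop rotates by the sum of enclosed defects; add to the initial angle mod 2*pi
final angle = (13/12)*pi + pi = pi/12 (mod 2*pi)


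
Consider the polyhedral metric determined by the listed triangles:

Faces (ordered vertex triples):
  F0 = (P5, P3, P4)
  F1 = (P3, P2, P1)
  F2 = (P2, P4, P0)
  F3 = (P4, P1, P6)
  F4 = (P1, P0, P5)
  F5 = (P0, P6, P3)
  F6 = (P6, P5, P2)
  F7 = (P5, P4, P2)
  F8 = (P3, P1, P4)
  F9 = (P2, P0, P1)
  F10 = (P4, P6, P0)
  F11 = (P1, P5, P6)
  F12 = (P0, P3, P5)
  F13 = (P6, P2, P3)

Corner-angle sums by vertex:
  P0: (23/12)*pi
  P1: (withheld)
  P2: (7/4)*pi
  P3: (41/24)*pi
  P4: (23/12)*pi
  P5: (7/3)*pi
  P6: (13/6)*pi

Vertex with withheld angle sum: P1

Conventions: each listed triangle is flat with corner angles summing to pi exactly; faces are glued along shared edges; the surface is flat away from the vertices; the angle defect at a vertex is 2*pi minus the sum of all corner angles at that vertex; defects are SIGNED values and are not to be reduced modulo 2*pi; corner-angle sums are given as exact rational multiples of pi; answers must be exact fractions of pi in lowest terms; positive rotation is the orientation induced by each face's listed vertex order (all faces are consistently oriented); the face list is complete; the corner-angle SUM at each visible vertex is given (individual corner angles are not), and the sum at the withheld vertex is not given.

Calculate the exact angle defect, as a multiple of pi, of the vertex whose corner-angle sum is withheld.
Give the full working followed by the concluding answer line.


V = 7, E = 21, F = 14; chi = V - E + F = 0
Gauss-Bonnet: total defect = 2*pi*chi = 0; visible defects sum to (5/24)*pi

Answer: defect(P1) = (-5/24)*pi


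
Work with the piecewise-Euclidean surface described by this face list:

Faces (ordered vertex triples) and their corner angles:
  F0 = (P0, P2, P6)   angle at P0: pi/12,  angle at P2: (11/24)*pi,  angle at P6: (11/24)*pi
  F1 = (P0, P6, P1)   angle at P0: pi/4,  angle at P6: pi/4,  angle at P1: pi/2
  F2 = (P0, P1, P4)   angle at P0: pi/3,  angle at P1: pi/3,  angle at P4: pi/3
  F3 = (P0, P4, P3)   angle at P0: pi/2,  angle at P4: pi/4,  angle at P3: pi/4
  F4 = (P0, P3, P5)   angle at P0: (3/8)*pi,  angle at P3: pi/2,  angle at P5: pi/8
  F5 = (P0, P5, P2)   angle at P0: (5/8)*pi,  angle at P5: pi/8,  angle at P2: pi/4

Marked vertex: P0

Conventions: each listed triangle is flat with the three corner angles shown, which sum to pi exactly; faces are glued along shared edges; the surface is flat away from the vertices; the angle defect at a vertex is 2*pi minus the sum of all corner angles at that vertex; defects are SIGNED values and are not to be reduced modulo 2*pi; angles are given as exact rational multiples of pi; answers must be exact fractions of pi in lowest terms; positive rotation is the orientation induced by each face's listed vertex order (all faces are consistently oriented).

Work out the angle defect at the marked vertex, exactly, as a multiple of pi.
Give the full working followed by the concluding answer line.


Sum of corner angles at P0: (13/6)*pi
defect = 2*pi - (13/6)*pi

Answer: defect(P0) = -pi/6


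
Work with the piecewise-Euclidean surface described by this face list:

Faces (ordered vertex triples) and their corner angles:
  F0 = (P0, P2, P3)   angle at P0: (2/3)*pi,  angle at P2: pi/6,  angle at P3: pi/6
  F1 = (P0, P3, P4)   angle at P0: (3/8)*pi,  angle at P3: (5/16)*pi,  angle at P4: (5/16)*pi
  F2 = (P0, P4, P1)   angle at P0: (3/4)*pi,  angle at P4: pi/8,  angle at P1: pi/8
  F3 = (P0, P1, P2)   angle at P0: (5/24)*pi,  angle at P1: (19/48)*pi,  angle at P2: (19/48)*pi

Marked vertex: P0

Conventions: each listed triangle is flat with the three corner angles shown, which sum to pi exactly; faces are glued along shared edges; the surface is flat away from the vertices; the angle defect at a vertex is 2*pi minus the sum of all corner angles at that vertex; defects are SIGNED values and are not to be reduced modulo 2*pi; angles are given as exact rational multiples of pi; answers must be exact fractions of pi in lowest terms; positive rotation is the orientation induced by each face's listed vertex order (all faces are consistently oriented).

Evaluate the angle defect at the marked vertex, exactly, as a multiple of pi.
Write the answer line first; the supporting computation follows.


Answer: defect(P0) = 0

Sum of corner angles at P0: 2*pi
defect = 2*pi - 2*pi


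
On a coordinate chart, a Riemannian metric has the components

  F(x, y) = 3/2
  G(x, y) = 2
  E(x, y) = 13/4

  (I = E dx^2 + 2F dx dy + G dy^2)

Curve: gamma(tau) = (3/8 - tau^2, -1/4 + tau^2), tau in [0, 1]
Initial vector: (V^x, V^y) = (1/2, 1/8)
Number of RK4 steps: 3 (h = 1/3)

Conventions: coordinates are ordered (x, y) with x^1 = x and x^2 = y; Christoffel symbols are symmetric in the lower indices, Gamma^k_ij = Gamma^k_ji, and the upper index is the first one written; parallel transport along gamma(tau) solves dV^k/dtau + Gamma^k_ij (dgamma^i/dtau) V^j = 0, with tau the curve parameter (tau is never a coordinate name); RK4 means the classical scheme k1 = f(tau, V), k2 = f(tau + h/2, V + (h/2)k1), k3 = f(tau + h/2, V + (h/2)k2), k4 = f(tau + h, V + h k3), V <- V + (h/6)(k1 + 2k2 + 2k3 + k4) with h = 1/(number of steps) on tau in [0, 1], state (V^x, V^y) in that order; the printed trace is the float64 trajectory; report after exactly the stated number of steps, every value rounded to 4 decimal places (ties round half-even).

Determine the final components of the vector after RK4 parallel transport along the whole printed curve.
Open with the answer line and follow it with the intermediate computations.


Answer: V^x = 0.5000, V^y = 0.1250

gamma'(tau) = (-2*tau, 2*tau); f(tau, V)^k = -Gamma^k_ij(gamma(tau)) gamma'^i(tau) V^j; h = 1/3; intermediate values shown to 6 dp
curve data and Christoffel symbols at the stage parameters:
  tau = 0.000000: gamma = (0.375000, -0.250000), gamma' = (0.000000, 0.000000); Gamma_xxx = 0.000000, Gamma_xxy = 0.000000, Gamma_xyy = 0.000000, Gamma_yxx = 0.000000, Gamma_yxy = 0.000000, Gamma_yyy = 0.000000
  tau = 0.166667: gamma = (0.347222, -0.222222), gamma' = (-0.333333, 0.333333); Gamma_xxx = 0.000000, Gamma_xxy = 0.000000, Gamma_xyy = 0.000000, Gamma_yxx = 0.000000, Gamma_yxy = 0.000000, Gamma_yyy = 0.000000
  tau = 0.333333: gamma = (0.263889, -0.138889), gamma' = (-0.666667, 0.666667); Gamma_xxx = 0.000000, Gamma_xxy = 0.000000, Gamma_xyy = 0.000000, Gamma_yxx = 0.000000, Gamma_yxy = 0.000000, Gamma_yyy = 0.000000
  tau = 0.500000: gamma = (0.125000, 0.000000), gamma' = (-1.000000, 1.000000); Gamma_xxx = 0.000000, Gamma_xxy = 0.000000, Gamma_xyy = 0.000000, Gamma_yxx = 0.000000, Gamma_yxy = 0.000000, Gamma_yyy = 0.000000
  tau = 0.666667: gamma = (-0.069444, 0.194444), gamma' = (-1.333333, 1.333333); Gamma_xxx = 0.000000, Gamma_xxy = 0.000000, Gamma_xyy = 0.000000, Gamma_yxx = 0.000000, Gamma_yxy = 0.000000, Gamma_yyy = 0.000000
  tau = 0.833333: gamma = (-0.319444, 0.444444), gamma' = (-1.666667, 1.666667); Gamma_xxx = 0.000000, Gamma_xxy = 0.000000, Gamma_xyy = 0.000000, Gamma_yxx = 0.000000, Gamma_yxy = 0.000000, Gamma_yyy = 0.000000
  tau = 1.000000: gamma = (-0.625000, 0.750000), gamma' = (-2.000000, 2.000000); Gamma_xxx = 0.000000, Gamma_xxy = 0.000000, Gamma_xyy = 0.000000, Gamma_yxx = 0.000000, Gamma_yxy = 0.000000, Gamma_yyy = 0.000000
step 0: V^x = 0.5000, V^y = 0.1250
step 1: k1 = (0.000000, 0.000000), k2 = (0.000000, 0.000000), k3 = (0.000000, 0.000000), k4 = (0.000000, 0.000000); V <- V + (h/6)(k1 + 2k2 + 2k3 + k4): V^x = 0.5000, V^y = 0.1250
step 2: k1 = (0.000000, 0.000000), k2 = (0.000000, 0.000000), k3 = (0.000000, 0.000000), k4 = (0.000000, 0.000000); V <- V + (h/6)(k1 + 2k2 + 2k3 + k4): V^x = 0.5000, V^y = 0.1250
step 3: k1 = (0.000000, 0.000000), k2 = (0.000000, 0.000000), k3 = (0.000000, 0.000000), k4 = (0.000000, 0.000000); V <- V + (h/6)(k1 + 2k2 + 2k3 + k4): V^x = 0.5000, V^y = 0.1250


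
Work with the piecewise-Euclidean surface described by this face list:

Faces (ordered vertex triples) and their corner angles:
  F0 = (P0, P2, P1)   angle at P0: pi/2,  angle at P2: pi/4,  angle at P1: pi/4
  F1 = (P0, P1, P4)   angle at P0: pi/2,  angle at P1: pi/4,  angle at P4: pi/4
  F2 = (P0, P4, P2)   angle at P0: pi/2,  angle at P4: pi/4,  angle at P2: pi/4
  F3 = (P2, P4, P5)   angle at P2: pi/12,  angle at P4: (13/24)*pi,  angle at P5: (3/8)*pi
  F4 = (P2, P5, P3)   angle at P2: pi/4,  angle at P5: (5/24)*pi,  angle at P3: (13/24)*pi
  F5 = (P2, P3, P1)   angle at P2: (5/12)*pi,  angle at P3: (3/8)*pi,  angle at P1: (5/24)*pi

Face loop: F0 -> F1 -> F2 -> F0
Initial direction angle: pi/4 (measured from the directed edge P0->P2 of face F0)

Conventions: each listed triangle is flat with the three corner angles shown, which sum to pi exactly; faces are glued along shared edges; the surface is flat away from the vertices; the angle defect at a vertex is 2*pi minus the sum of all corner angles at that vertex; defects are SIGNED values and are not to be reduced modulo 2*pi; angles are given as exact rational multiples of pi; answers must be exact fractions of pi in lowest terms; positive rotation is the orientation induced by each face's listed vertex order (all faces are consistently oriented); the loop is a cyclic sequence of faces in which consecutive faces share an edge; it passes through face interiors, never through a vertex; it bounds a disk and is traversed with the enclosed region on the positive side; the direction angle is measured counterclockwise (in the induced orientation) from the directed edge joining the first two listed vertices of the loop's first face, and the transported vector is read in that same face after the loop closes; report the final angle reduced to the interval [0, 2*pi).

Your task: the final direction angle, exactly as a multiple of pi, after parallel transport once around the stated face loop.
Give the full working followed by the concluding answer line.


enclosed vertex P0: corner angles sum to (3/2)*pi, defect = 2*pi - (3/2)*pi = pi/2
final direction = starting direction + enclosed defect total, reduced mod 2*pi (induced orientation)
final angle = pi/4 + pi/2 = (3/4)*pi (mod 2*pi)

Answer: final direction angle = (3/4)*pi


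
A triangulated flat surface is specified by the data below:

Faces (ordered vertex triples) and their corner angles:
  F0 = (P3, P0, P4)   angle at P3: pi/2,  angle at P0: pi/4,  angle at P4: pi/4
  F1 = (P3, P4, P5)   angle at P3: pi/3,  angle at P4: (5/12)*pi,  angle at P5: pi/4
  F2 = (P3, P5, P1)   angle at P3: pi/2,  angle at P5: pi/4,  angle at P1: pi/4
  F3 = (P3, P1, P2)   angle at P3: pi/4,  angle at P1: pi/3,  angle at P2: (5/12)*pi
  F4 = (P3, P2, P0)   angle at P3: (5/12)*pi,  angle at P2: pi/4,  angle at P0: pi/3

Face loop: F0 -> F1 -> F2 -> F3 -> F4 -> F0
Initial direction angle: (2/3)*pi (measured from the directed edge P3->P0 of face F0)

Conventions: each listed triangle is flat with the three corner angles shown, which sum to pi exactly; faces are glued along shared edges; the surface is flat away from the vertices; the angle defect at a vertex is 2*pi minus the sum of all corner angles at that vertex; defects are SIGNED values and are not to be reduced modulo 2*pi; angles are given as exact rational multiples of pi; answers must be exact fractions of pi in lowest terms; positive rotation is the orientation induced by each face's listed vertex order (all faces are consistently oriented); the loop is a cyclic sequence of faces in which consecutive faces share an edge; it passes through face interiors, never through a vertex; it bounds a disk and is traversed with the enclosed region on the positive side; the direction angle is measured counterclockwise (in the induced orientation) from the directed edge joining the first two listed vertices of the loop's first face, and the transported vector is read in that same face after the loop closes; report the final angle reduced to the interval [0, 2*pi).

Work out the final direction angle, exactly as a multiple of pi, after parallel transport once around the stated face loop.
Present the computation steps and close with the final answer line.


enclosed vertex P3: corner angles sum to 2*pi, defect = 2*pi - 2*pi = 0
adding the enclosed defects to the starting angle (mod 2*pi, induced orientation) gives the holonomy
final angle = (2/3)*pi + 0 = (2/3)*pi (mod 2*pi)

Answer: final direction angle = (2/3)*pi


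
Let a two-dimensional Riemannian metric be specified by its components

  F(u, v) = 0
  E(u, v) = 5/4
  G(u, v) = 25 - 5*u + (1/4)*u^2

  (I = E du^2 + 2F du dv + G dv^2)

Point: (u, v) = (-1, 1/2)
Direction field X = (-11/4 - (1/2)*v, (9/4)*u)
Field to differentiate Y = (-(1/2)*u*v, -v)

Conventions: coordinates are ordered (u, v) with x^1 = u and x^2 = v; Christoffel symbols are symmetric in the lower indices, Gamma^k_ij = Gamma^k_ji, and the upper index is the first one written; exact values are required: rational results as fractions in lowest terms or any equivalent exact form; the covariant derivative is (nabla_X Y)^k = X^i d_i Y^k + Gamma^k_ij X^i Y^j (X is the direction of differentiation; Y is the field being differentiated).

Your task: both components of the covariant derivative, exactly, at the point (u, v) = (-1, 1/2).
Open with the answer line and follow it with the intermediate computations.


Answer: (nabla_X Y)^u = 21/10, (nabla_X Y)^v = 381/176

E = 5/4, F = 0, G = 121/4 at the point
E_u = 0, E_v = 0, F_u = 0, F_v = 0, G_u = -11/2, G_v = 0
EG - F^2 = 605/16;  g^inv = (16/605) * [[121/4, 0], [0, 5/4]]
first-kind symbols [ij,l] = (1/2)(d_i g_jl + d_j g_il - d_l g_ij): [uu,u] = E_u/2 = 0, [uu,v] = F_u - E_v/2 = 0, [uv,u] = E_v/2 = 0, [uv,v] = G_u/2 = -11/4, [vv,u] = F_v - G_u/2 = 11/4, [vv,v] = G_v/2 = 0
Gamma^u_ij = (G*[ij,u] - F*[ij,v])/(EG - F^2), Gamma^v_ij = (E*[ij,v] - F*[ij,u])/(EG - F^2)
Gamma_uuu = 0, Gamma_uuv = 0, Gamma_uvv = 11/5, Gamma_vuu = 0, Gamma_vuv = -1/11, Gamma_vvv = 0
X = (-3, -9/4), Y = (1/4, -1/2) at the point


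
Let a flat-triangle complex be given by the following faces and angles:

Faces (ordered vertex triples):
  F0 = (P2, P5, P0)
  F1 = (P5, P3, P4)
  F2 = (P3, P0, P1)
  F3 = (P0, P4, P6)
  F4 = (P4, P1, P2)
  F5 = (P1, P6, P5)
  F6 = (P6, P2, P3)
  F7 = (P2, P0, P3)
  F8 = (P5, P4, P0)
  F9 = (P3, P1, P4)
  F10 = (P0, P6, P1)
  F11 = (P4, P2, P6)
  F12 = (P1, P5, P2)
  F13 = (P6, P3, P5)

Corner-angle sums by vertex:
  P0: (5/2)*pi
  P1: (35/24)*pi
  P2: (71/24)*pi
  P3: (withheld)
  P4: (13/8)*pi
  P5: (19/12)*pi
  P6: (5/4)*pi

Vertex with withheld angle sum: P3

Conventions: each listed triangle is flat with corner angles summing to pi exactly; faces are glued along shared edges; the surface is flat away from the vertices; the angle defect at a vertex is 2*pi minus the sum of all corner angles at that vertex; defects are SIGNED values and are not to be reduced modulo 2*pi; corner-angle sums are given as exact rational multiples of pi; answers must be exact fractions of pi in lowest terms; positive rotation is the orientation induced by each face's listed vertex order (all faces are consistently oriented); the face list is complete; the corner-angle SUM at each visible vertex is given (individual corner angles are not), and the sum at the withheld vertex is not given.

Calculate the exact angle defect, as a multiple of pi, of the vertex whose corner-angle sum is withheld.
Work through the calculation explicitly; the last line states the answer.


V = 7, E = 21, F = 14; chi = V - E + F = 0
Gauss-Bonnet: total defect = 2*pi*chi = 0; visible defects sum to (5/8)*pi

Answer: defect(P3) = (-5/8)*pi


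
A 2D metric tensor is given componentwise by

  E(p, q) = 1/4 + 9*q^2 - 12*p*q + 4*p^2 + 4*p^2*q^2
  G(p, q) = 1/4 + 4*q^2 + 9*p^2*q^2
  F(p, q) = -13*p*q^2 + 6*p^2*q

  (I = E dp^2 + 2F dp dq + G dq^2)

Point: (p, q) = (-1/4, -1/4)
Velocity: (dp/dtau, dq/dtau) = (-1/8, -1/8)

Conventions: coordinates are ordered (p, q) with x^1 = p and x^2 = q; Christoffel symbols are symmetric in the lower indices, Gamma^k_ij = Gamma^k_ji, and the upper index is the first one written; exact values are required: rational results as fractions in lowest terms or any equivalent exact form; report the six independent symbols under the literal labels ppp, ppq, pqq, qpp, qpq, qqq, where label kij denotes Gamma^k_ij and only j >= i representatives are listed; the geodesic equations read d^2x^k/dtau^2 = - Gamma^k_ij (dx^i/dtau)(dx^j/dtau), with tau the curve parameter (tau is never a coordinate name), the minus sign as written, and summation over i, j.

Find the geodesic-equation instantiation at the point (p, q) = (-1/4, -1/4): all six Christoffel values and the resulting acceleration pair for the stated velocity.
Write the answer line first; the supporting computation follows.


Answer: Gamma_ppp = 356/383, Gamma_ppq = -6872/2681, Gamma_pqq = -7683/2681, Gamma_qpp = 464/383, Gamma_qpq = 100/383, Gamma_qqq = -592/383; accelerations (d^2p/dtau^2, d^2q/dtau^2) = (2705/24512, -9/3064)

E = 21/64, F = 7/64, G = 137/256 at the point
E_p = 7/8, E_q = -13/8, F_p = -1/16, F_q = -5/4, G_p = -9/32, G_q = -73/32
EG - F^2 = 2681/16384;  g^inv = (16384/2681) * [[137/256, -7/64], [-7/64, 21/64]]
first-kind symbols [ij,l] = (1/2)(d_i g_jl + d_j g_il - d_l g_ij): [pp,p] = E_p/2 = 7/16, [pp,q] = F_p - E_q/2 = 3/4, [pq,p] = E_q/2 = -13/16, [pq,q] = G_p/2 = -9/64, [qq,p] = F_q - G_p/2 = -71/64, [qq,q] = G_q/2 = -73/64
Gamma^p_ij = (G*[ij,p] - F*[ij,q])/(EG - F^2), Gamma^q_ij = (E*[ij,q] - F*[ij,p])/(EG - F^2)
Gamma_ppp = 356/383, Gamma_ppq = -6872/2681, Gamma_pqq = -7683/2681, Gamma_qpp = 464/383, Gamma_qpq = 100/383, Gamma_qqq = -592/383
d^2p/dtau^2 = -(Gamma_ppp*(-1/8)^2 + 2*Gamma_ppq*(-1/8)*(-1/8) + Gamma_pqq*(-1/8)^2) = 2705/24512
d^2q/dtau^2 = -(Gamma_qpp*(-1/8)^2 + 2*Gamma_qpq*(-1/8)*(-1/8) + Gamma_qqq*(-1/8)^2) = -9/3064
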